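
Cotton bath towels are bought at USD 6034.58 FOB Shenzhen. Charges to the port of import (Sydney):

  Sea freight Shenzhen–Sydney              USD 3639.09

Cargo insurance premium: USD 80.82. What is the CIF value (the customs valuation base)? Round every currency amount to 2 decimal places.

CIF = FOB price + freight + insurance
CIF = 6034.58 + 3639.09 + 80.82 = 9754.49

CIF value: USD 9754.49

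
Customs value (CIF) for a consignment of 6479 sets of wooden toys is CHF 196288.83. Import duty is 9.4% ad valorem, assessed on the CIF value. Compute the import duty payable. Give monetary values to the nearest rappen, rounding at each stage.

Import duty = 196288.83 × 9.4% = 18451.15

Import duty: CHF 18451.15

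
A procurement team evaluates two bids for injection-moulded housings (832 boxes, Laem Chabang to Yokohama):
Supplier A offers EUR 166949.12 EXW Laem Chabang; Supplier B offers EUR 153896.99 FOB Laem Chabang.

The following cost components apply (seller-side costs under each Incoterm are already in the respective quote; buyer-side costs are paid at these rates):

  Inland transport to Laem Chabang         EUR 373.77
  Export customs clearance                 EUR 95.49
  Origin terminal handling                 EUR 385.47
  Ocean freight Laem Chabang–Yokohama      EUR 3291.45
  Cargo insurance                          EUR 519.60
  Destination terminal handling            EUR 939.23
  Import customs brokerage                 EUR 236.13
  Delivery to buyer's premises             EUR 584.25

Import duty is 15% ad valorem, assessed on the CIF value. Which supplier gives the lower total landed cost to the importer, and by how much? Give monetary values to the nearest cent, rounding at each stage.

Supplier A (EXW):
CIF value = EXW price + inland to port + export clearance + origin terminal + freight + insurance = 166949.12 + 373.77 + 95.49 + 385.47 + 3291.45 + 519.60 = 171614.90
Import duty = 171614.90 × 15% = 25742.24
Buyer bears (A): 373.77 + 95.49 + 385.47 + 3291.45 + 519.60 + 939.23 + 236.13 + 584.25 = 6425.39
Landed cost (A) = invoice 166949.12 + 6425.39 + duty 25742.24 = 199116.75
Supplier B (FOB):
CIF value = FOB price + freight + insurance = 153896.99 + 3291.45 + 519.60 = 157708.04
Import duty = 157708.04 × 15% = 23656.21
Buyer bears (B): 3291.45 + 519.60 + 939.23 + 236.13 + 584.25 = 5570.66
Landed cost (B) = invoice 153896.99 + 5570.66 + duty 23656.21 = 183123.86
Difference = |199116.75 − 183123.86| = 15992.89

Supplier B is cheaper by EUR 15992.89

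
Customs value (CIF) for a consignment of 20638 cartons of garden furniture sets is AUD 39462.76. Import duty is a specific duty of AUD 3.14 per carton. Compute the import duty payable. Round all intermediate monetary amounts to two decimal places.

Import duty = 20638 × 3.14 = 64803.32

Import duty: AUD 64803.32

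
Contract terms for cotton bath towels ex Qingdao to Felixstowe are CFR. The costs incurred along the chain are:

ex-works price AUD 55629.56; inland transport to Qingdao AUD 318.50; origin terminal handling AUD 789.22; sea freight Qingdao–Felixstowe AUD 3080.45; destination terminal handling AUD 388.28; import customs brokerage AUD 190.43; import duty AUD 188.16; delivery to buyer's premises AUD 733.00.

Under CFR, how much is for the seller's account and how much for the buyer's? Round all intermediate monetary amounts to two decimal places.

Seller: AUD 59817.73; buyer: AUD 1499.87

CFR: the seller pays costs through ocean freight to the destination port, but not insurance.
Seller's account: goods 55629.56 + inland to port 318.50 + origin terminal 789.22 + freight 3080.45 = 59817.73
Buyer's account: destination terminal 388.28 + brokerage 190.43 + duty 188.16 + delivery 733.00 = 1499.87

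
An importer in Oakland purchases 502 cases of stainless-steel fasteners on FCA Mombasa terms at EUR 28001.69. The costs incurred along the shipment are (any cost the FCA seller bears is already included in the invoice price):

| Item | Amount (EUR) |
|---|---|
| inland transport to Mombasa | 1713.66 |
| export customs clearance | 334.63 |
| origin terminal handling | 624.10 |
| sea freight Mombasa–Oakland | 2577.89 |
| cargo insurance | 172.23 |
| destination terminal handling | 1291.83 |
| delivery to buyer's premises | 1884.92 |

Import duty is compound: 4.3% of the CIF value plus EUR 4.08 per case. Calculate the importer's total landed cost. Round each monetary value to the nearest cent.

Total landed cost: EUR 37949.98

FCA: the seller delivers export-cleared goods to the carrier; the buyer bears costs from that point.
Already in the invoice (seller's account under FCA): inland to port, export clearance — exclude.
CIF value = FCA price + origin terminal + freight + insurance = 28001.69 + 624.10 + 2577.89 + 172.23 = 31375.91
Ad valorem component: 31375.91 × 4.3% = 1349.16
Specific component: 502 × 4.08 = 2048.16
Import duty = 1349.16 + 2048.16 = 3397.32
Buyer bears: origin terminal 624.10 + freight 2577.89 + insurance 172.23 + destination terminal 1291.83 + delivery 1884.92 + duty 3397.32 = 9948.29
Landed cost = invoice 28001.69 + 9948.29 = 37949.98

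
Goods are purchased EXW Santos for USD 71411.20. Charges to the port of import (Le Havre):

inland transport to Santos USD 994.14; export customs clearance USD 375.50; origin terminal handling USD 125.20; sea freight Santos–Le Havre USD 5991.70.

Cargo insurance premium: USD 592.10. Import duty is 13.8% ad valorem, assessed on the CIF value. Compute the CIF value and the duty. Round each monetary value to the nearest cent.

CIF = EXW price + pre-shipment costs + freight + insurance
CIF = 71411.20 + 994.14 + 375.50 + 125.20 + 5991.70 + 592.10 = 79489.84
Import duty = 79489.84 × 13.8% = 10969.60

CIF value: USD 79489.84; import duty: USD 10969.60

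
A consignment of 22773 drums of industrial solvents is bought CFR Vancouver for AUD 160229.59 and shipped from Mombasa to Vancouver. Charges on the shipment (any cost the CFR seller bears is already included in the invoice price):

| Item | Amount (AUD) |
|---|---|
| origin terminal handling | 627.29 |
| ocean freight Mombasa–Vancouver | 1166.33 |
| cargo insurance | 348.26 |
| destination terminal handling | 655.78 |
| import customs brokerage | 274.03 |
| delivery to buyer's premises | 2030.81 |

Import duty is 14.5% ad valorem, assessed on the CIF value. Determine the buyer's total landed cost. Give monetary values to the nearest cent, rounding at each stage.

CFR: the seller pays costs through ocean freight to the destination port, but not insurance.
Already in the invoice (seller's account under CFR): origin terminal, freight — exclude.
CIF value = CFR price + insurance = 160229.59 + 348.26 = 160577.85
Import duty = 160577.85 × 14.5% = 23283.79
Buyer bears: insurance 348.26 + destination terminal 655.78 + brokerage 274.03 + delivery 2030.81 + duty 23283.79 = 26592.67
Landed cost = invoice 160229.59 + 26592.67 = 186822.26

Total landed cost: AUD 186822.26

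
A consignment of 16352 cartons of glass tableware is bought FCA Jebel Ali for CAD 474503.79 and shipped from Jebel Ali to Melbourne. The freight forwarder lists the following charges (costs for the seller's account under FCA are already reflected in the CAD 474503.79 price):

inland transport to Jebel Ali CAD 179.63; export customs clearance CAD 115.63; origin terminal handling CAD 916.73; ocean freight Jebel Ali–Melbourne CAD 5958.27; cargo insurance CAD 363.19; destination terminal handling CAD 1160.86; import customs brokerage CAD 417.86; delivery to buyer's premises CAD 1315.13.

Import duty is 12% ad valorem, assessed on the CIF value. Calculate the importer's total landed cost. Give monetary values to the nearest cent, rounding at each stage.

FCA: the seller delivers export-cleared goods to the carrier; the buyer bears costs from that point.
Already in the invoice (seller's account under FCA): inland to port, export clearance — exclude.
CIF value = FCA price + origin terminal + freight + insurance = 474503.79 + 916.73 + 5958.27 + 363.19 = 481741.98
Import duty = 481741.98 × 12% = 57809.04
Buyer bears: origin terminal 916.73 + freight 5958.27 + insurance 363.19 + destination terminal 1160.86 + brokerage 417.86 + delivery 1315.13 + duty 57809.04 = 67941.08
Landed cost = invoice 474503.79 + 67941.08 = 542444.87

Total landed cost: CAD 542444.87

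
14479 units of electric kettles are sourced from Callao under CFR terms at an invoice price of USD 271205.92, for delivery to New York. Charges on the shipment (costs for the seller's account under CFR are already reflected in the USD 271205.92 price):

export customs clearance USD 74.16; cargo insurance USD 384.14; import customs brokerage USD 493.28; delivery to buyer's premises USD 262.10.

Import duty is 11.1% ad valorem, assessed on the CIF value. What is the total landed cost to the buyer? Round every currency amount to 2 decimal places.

CFR: the seller pays costs through ocean freight to the destination port, but not insurance.
Already in the invoice (seller's account under CFR): export clearance — exclude.
CIF value = CFR price + insurance = 271205.92 + 384.14 = 271590.06
Import duty = 271590.06 × 11.1% = 30146.50
Buyer bears: insurance 384.14 + brokerage 493.28 + delivery 262.10 + duty 30146.50 = 31286.02
Landed cost = invoice 271205.92 + 31286.02 = 302491.94

Total landed cost: USD 302491.94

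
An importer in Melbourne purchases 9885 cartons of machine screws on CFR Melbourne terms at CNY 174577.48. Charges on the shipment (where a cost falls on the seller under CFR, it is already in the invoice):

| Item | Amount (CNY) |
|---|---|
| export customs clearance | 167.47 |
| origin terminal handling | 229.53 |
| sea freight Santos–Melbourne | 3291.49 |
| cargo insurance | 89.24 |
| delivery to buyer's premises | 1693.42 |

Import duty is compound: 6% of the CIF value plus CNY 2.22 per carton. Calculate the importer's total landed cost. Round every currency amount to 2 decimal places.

Total landed cost: CNY 208784.84

CFR: the seller pays costs through ocean freight to the destination port, but not insurance.
Already in the invoice (seller's account under CFR): export clearance, origin terminal, freight — exclude.
CIF value = CFR price + insurance = 174577.48 + 89.24 = 174666.72
Ad valorem component: 174666.72 × 6% = 10480.00
Specific component: 9885 × 2.22 = 21944.70
Import duty = 10480.00 + 21944.70 = 32424.70
Buyer bears: insurance 89.24 + delivery 1693.42 + duty 32424.70 = 34207.36
Landed cost = invoice 174577.48 + 34207.36 = 208784.84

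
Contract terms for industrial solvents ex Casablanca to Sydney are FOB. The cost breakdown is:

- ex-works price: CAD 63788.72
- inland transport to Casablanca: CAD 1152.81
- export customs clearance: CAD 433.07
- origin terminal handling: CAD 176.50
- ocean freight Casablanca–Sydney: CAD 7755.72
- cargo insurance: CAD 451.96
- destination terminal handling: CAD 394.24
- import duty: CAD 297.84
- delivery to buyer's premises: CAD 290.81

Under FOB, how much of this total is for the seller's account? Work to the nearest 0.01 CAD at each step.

Seller's account: CAD 65551.10

FOB: the seller bears costs until goods are on board at the origin port; the buyer bears freight, insurance and all costs thereafter.
Seller's account: goods 63788.72 + inland to port 1152.81 + export clearance 433.07 + origin terminal 176.50 = 65551.10
Buyer's account: freight 7755.72 + insurance 451.96 + destination terminal 394.24 + duty 297.84 + delivery 290.81 = 9190.57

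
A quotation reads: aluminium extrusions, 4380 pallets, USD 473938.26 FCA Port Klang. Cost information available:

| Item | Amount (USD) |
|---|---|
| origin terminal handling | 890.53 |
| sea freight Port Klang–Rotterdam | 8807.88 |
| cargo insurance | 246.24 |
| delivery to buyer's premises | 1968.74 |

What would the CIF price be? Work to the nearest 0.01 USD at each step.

CIF price: USD 483882.91

Not relevant to the conversion: delivery — on the buyer under both terms; not part of either seller's price.
From FCA to CIF, the seller additionally bears: origin terminal, freight, insurance.
CIF price = 473938.26 + 890.53 + 8807.88 + 246.24 = 483882.91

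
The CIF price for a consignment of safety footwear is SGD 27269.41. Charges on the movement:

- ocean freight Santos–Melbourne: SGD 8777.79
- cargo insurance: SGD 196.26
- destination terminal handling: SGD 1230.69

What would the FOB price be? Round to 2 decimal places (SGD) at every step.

FOB price: SGD 18295.36

Not relevant to the conversion: destination terminal — on the buyer under both terms; not part of either seller's price.
From CIF to FOB, the seller no longer bears: freight, insurance.
FOB price = 27269.41 − 8777.79 − 196.26 = 18295.36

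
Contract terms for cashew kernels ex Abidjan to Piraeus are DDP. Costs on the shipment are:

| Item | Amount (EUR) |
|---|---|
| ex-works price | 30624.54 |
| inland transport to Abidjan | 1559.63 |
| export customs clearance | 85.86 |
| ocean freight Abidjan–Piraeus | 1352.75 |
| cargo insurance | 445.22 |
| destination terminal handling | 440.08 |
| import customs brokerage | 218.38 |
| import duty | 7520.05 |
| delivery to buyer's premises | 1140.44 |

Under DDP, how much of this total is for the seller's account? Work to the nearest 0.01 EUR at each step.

Seller's account: EUR 43386.95

DDP: the seller bears all costs including import duty.
Seller's account: goods 30624.54 + inland to port 1559.63 + export clearance 85.86 + freight 1352.75 + insurance 445.22 + destination terminal 440.08 + brokerage 218.38 + duty 7520.05 + delivery 1140.44 = 43386.95
Buyer's account: 0.00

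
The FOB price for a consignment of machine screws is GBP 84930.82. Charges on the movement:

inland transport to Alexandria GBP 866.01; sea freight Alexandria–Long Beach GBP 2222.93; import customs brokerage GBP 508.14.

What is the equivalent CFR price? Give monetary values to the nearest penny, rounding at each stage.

CFR price: GBP 87153.75

Not relevant to the conversion: inland to port — on the seller under both FOB and CFR; already in the FOB price and stays in the CFR price. brokerage — on the buyer under both terms; not part of either seller's price.
From FOB to CFR, the seller additionally bears: freight.
CFR price = 84930.82 + 2222.93 = 87153.75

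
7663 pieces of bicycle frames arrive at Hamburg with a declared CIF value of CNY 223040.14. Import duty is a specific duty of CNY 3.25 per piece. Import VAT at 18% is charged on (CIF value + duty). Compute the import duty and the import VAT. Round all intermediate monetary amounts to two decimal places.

Import duty = 7663 × 3.25 = 24904.75
VAT base = CIF + duty = 223040.14 + 24904.75 = 247944.89
Import VAT = 247944.89 × 18% = 44630.08

Import duty: CNY 24904.75; import VAT: CNY 44630.08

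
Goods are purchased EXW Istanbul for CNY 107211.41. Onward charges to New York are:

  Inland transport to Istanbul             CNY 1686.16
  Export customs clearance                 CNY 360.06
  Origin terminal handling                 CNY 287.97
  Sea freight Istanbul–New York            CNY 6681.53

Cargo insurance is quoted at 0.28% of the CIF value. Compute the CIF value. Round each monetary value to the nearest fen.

CIF value: CNY 116553.48

Let C be the CIF value. C = EXW price + pre-shipment costs + freight + 0.28% × C
C − 0.28% × C = 107211.41 + 1686.16 + 360.06 + 287.97 + 6681.53
0.9972 × C = 116227.13
C = 116227.13 / 0.9972 = 116553.48
Insurance premium = 0.28% × 116553.48 = 326.35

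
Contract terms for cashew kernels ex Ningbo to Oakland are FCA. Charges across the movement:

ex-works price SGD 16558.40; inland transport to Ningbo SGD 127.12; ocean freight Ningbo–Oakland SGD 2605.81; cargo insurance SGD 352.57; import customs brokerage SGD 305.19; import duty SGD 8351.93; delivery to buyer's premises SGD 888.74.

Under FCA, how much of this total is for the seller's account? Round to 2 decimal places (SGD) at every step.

Seller's account: SGD 16685.52

FCA: the seller delivers export-cleared goods to the carrier; the buyer bears costs from that point.
Seller's account: goods 16558.40 + inland to port 127.12 = 16685.52
Buyer's account: freight 2605.81 + insurance 352.57 + brokerage 305.19 + duty 8351.93 + delivery 888.74 = 12504.24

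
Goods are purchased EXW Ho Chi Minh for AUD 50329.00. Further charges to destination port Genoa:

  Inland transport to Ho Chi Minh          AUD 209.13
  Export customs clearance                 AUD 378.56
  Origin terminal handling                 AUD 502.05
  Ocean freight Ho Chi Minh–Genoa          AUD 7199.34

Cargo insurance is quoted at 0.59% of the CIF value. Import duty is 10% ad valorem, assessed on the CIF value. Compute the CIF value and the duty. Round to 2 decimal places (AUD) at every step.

CIF value: AUD 58965.98; import duty: AUD 5896.60

Let C be the CIF value. C = EXW price + pre-shipment costs + freight + 0.59% × C
C − 0.59% × C = 50329.00 + 209.13 + 378.56 + 502.05 + 7199.34
0.9941 × C = 58618.08
C = 58618.08 / 0.9941 = 58965.98
Insurance premium = 0.59% × 58965.98 = 347.90
Import duty = 58965.98 × 10% = 5896.60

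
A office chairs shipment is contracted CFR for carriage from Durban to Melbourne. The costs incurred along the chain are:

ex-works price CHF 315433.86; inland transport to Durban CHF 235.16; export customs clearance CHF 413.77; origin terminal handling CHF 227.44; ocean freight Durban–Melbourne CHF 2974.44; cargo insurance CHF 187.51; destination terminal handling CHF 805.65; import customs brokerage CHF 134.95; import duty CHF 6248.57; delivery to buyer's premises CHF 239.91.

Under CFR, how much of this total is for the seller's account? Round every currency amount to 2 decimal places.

Seller's account: CHF 319284.67

CFR: the seller pays costs through ocean freight to the destination port, but not insurance.
Seller's account: goods 315433.86 + inland to port 235.16 + export clearance 413.77 + origin terminal 227.44 + freight 2974.44 = 319284.67
Buyer's account: insurance 187.51 + destination terminal 805.65 + brokerage 134.95 + duty 6248.57 + delivery 239.91 = 7616.59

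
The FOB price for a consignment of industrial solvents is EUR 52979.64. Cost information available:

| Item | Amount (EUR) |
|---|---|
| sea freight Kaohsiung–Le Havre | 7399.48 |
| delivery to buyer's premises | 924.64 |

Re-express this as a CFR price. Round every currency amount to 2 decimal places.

CFR price: EUR 60379.12

Not relevant to the conversion: delivery — on the buyer under both terms; not part of either seller's price.
From FOB to CFR, the seller additionally bears: freight.
CFR price = 52979.64 + 7399.48 = 60379.12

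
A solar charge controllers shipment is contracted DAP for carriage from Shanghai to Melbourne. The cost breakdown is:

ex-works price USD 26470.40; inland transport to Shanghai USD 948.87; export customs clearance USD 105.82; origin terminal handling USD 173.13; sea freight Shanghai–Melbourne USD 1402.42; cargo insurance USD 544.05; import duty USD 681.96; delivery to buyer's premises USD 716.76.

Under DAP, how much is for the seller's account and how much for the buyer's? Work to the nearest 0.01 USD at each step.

DAP: the seller bears all costs to the named destination except import duty and clearance.
Seller's account: goods 26470.40 + inland to port 948.87 + export clearance 105.82 + origin terminal 173.13 + freight 1402.42 + insurance 544.05 + delivery 716.76 = 30361.45
Buyer's account: duty 681.96 = 681.96

Seller: USD 30361.45; buyer: USD 681.96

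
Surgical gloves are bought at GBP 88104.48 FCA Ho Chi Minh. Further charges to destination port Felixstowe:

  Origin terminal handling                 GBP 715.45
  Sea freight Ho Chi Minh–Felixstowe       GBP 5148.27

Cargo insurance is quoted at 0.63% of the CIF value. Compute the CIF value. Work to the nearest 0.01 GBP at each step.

Let C be the CIF value. C = FCA price + pre-shipment costs + freight + 0.63% × C
C − 0.63% × C = 88104.48 + 715.45 + 5148.27
0.9937 × C = 93968.20
C = 93968.20 / 0.9937 = 94563.95
Insurance premium = 0.63% × 94563.95 = 595.75

CIF value: GBP 94563.95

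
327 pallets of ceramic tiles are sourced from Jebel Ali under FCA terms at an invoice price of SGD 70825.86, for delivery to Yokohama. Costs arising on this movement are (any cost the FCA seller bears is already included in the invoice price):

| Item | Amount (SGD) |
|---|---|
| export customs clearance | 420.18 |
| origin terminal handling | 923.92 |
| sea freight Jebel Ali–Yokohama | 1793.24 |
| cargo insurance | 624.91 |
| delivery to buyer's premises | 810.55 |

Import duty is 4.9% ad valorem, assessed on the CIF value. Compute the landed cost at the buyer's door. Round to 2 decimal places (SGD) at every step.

Total landed cost: SGD 78612.71

FCA: the seller delivers export-cleared goods to the carrier; the buyer bears costs from that point.
Already in the invoice (seller's account under FCA): export clearance — exclude.
CIF value = FCA price + origin terminal + freight + insurance = 70825.86 + 923.92 + 1793.24 + 624.91 = 74167.93
Import duty = 74167.93 × 4.9% = 3634.23
Buyer bears: origin terminal 923.92 + freight 1793.24 + insurance 624.91 + delivery 810.55 + duty 3634.23 = 7786.85
Landed cost = invoice 70825.86 + 7786.85 = 78612.71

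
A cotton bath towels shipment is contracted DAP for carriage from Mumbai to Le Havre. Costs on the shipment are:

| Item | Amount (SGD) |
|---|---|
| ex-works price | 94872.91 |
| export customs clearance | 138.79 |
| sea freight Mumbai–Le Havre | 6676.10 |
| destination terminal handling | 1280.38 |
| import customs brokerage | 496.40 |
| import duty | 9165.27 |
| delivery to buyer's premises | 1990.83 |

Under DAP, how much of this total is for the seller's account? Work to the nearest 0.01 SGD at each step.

Seller's account: SGD 104959.01

DAP: the seller bears all costs to the named destination except import duty and clearance.
Seller's account: goods 94872.91 + export clearance 138.79 + freight 6676.10 + destination terminal 1280.38 + delivery 1990.83 = 104959.01
Buyer's account: brokerage 496.40 + duty 9165.27 = 9661.67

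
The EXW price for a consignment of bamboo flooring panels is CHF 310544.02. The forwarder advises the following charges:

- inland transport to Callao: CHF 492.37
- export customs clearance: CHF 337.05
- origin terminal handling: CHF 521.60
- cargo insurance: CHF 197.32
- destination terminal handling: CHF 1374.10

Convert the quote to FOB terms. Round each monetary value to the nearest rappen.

FOB price: CHF 311895.04

Not relevant to the conversion: insurance, destination terminal — on the buyer under both terms; not part of either seller's price.
From EXW to FOB, the seller additionally bears: inland to port, export clearance, origin terminal.
FOB price = 310544.02 + 492.37 + 337.05 + 521.60 = 311895.04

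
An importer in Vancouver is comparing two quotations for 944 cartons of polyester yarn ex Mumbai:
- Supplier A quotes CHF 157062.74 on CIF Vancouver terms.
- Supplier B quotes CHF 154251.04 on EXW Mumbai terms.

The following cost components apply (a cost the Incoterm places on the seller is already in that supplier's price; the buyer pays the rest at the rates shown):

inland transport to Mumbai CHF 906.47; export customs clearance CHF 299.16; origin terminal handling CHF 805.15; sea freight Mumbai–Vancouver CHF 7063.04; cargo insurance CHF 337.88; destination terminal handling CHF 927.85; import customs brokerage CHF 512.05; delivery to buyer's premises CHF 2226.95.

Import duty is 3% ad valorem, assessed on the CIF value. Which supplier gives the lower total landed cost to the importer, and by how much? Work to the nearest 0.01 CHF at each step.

Supplier A (CIF):
The CIF price already equals the CIF value: 157062.74
Import duty = 157062.74 × 3% = 4711.88
Buyer bears (A): 927.85 + 512.05 + 2226.95 = 3666.85
Landed cost (A) = invoice 157062.74 + 3666.85 + duty 4711.88 = 165441.47
Supplier B (EXW):
CIF value = EXW price + inland to port + export clearance + origin terminal + freight + insurance = 154251.04 + 906.47 + 299.16 + 805.15 + 7063.04 + 337.88 = 163662.74
Import duty = 163662.74 × 3% = 4909.88
Buyer bears (B): 906.47 + 299.16 + 805.15 + 7063.04 + 337.88 + 927.85 + 512.05 + 2226.95 = 13078.55
Landed cost (B) = invoice 154251.04 + 13078.55 + duty 4909.88 = 172239.47
Difference = |165441.47 − 172239.47| = 6798.00

Supplier A is cheaper by CHF 6798.00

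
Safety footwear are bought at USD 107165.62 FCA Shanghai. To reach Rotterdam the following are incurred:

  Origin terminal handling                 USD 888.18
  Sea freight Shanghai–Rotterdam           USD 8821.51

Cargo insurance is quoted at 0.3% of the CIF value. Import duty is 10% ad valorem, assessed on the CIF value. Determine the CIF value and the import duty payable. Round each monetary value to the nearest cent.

Let C be the CIF value. C = FCA price + pre-shipment costs + freight + 0.3% × C
C − 0.3% × C = 107165.62 + 888.18 + 8821.51
0.997 × C = 116875.31
C = 116875.31 / 0.997 = 117226.99
Insurance premium = 0.3% × 117226.99 = 351.68
Import duty = 117226.99 × 10% = 11722.70

CIF value: USD 117226.99; import duty: USD 11722.70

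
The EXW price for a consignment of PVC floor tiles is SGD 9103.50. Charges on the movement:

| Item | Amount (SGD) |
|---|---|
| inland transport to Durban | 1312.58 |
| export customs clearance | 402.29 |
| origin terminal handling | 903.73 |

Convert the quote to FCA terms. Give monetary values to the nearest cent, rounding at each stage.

Not relevant to the conversion: origin terminal — on the buyer under both terms; not part of either seller's price.
From EXW to FCA, the seller additionally bears: inland to port, export clearance.
FCA price = 9103.50 + 1312.58 + 402.29 = 10818.37

FCA price: SGD 10818.37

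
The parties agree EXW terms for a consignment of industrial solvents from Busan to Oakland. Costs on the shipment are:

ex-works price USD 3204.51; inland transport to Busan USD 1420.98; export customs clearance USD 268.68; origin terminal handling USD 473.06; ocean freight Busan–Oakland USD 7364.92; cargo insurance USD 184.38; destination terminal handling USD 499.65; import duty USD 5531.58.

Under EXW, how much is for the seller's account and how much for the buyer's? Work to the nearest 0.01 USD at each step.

Seller: USD 3204.51; buyer: USD 15743.25

EXW: the seller makes goods available at their premises; the buyer bears all onward costs.
Seller's account: goods 3204.51 = 3204.51
Buyer's account: inland to port 1420.98 + export clearance 268.68 + origin terminal 473.06 + freight 7364.92 + insurance 184.38 + destination terminal 499.65 + duty 5531.58 = 15743.25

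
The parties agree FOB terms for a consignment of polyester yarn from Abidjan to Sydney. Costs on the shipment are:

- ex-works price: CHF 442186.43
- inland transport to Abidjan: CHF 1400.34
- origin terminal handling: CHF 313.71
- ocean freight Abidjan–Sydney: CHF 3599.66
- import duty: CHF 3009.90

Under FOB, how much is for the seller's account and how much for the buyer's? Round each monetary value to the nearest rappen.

FOB: the seller bears costs until goods are on board at the origin port; the buyer bears freight, insurance and all costs thereafter.
Seller's account: goods 442186.43 + inland to port 1400.34 + origin terminal 313.71 = 443900.48
Buyer's account: freight 3599.66 + duty 3009.90 = 6609.56

Seller: CHF 443900.48; buyer: CHF 6609.56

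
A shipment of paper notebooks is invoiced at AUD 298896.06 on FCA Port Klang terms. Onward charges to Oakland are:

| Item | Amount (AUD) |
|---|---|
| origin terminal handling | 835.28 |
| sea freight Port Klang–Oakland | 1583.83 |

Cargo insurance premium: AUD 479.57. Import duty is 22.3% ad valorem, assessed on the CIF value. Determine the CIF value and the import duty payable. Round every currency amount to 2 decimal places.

CIF value: AUD 301794.74; import duty: AUD 67300.23

CIF = FCA price + pre-shipment costs + freight + insurance
CIF = 298896.06 + 835.28 + 1583.83 + 479.57 = 301794.74
Import duty = 301794.74 × 22.3% = 67300.23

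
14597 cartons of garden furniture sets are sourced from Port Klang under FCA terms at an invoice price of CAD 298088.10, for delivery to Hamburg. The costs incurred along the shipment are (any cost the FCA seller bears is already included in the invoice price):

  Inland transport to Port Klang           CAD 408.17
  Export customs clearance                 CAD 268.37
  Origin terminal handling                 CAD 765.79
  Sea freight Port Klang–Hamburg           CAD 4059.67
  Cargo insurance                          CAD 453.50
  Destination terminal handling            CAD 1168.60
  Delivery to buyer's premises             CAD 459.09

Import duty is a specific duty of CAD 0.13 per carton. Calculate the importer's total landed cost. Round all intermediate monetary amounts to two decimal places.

FCA: the seller delivers export-cleared goods to the carrier; the buyer bears costs from that point.
Already in the invoice (seller's account under FCA): inland to port, export clearance — exclude.
CIF value = FCA price + origin terminal + freight + insurance = 298088.10 + 765.79 + 4059.67 + 453.50 = 303367.06
Import duty = 14597 × 0.13 = 1897.61
Buyer bears: origin terminal 765.79 + freight 4059.67 + insurance 453.50 + destination terminal 1168.60 + delivery 459.09 + duty 1897.61 = 8804.26
Landed cost = invoice 298088.10 + 8804.26 = 306892.36

Total landed cost: CAD 306892.36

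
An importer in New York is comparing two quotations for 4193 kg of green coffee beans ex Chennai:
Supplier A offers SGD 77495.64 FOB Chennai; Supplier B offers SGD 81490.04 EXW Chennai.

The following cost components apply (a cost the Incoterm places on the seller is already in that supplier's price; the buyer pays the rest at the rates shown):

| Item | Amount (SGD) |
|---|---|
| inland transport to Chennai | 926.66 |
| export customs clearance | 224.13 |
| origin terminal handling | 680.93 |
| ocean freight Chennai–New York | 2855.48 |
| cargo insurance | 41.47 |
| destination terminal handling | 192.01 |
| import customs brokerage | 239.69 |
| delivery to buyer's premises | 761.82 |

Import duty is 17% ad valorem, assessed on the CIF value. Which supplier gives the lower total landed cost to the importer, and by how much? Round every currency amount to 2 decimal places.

Supplier A is cheaper by SGD 6816.56

Supplier A (FOB):
CIF value = FOB price + freight + insurance = 77495.64 + 2855.48 + 41.47 = 80392.59
Import duty = 80392.59 × 17% = 13666.74
Buyer bears (A): 2855.48 + 41.47 + 192.01 + 239.69 + 761.82 = 4090.47
Landed cost (A) = invoice 77495.64 + 4090.47 + duty 13666.74 = 95252.85
Supplier B (EXW):
CIF value = EXW price + inland to port + export clearance + origin terminal + freight + insurance = 81490.04 + 926.66 + 224.13 + 680.93 + 2855.48 + 41.47 = 86218.71
Import duty = 86218.71 × 17% = 14657.18
Buyer bears (B): 926.66 + 224.13 + 680.93 + 2855.48 + 41.47 + 192.01 + 239.69 + 761.82 = 5922.19
Landed cost (B) = invoice 81490.04 + 5922.19 + duty 14657.18 = 102069.41
Difference = |95252.85 − 102069.41| = 6816.56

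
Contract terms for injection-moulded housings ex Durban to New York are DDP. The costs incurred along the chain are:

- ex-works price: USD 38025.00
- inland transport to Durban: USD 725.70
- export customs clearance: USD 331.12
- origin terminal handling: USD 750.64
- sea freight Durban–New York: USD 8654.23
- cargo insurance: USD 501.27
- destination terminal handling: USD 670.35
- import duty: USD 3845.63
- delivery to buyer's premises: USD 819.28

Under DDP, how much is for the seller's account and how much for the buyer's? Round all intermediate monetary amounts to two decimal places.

DDP: the seller bears all costs including import duty.
Seller's account: goods 38025.00 + inland to port 725.70 + export clearance 331.12 + origin terminal 750.64 + freight 8654.23 + insurance 501.27 + destination terminal 670.35 + duty 3845.63 + delivery 819.28 = 54323.22
Buyer's account: 0.00

Seller: USD 54323.22; buyer: USD 0.00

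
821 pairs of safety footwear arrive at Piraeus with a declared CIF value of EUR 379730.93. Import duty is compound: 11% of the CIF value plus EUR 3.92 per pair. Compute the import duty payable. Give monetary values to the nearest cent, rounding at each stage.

Import duty: EUR 44988.72

Ad valorem component: 379730.93 × 11% = 41770.40
Specific component: 821 × 3.92 = 3218.32
Import duty = 41770.40 + 3218.32 = 44988.72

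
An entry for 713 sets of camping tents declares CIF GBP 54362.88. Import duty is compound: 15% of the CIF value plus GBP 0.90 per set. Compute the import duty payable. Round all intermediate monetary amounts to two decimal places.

Ad valorem component: 54362.88 × 15% = 8154.43
Specific component: 713 × 0.90 = 641.70
Import duty = 8154.43 + 641.70 = 8796.13

Import duty: GBP 8796.13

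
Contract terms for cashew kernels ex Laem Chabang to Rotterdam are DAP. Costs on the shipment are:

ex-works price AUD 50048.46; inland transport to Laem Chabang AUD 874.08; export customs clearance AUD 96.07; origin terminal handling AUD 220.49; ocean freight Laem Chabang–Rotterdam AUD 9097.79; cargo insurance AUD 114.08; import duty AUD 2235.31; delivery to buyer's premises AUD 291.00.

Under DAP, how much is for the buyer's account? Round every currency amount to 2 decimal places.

Buyer's account: AUD 2235.31

DAP: the seller bears all costs to the named destination except import duty and clearance.
Seller's account: goods 50048.46 + inland to port 874.08 + export clearance 96.07 + origin terminal 220.49 + freight 9097.79 + insurance 114.08 + delivery 291.00 = 60741.97
Buyer's account: duty 2235.31 = 2235.31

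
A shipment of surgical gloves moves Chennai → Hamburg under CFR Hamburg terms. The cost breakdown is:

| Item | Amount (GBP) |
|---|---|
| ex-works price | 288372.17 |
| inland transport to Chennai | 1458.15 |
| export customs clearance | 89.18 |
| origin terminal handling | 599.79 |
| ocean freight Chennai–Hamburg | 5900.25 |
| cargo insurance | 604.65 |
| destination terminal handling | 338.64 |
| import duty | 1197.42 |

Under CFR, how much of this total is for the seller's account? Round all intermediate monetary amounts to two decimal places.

CFR: the seller pays costs through ocean freight to the destination port, but not insurance.
Seller's account: goods 288372.17 + inland to port 1458.15 + export clearance 89.18 + origin terminal 599.79 + freight 5900.25 = 296419.54
Buyer's account: insurance 604.65 + destination terminal 338.64 + duty 1197.42 = 2140.71

Seller's account: GBP 296419.54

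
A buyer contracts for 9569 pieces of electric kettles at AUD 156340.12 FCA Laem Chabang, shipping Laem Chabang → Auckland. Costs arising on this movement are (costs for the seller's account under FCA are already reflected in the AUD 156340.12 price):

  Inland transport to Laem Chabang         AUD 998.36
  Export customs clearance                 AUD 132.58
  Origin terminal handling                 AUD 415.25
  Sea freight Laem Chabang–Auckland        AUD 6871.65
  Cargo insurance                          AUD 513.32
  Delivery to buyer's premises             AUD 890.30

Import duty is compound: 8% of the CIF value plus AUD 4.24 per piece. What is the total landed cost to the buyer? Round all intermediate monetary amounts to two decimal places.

FCA: the seller delivers export-cleared goods to the carrier; the buyer bears costs from that point.
Already in the invoice (seller's account under FCA): inland to port, export clearance — exclude.
CIF value = FCA price + origin terminal + freight + insurance = 156340.12 + 415.25 + 6871.65 + 513.32 = 164140.34
Ad valorem component: 164140.34 × 8% = 13131.23
Specific component: 9569 × 4.24 = 40572.56
Import duty = 13131.23 + 40572.56 = 53703.79
Buyer bears: origin terminal 415.25 + freight 6871.65 + insurance 513.32 + delivery 890.30 + duty 53703.79 = 62394.31
Landed cost = invoice 156340.12 + 62394.31 = 218734.43

Total landed cost: AUD 218734.43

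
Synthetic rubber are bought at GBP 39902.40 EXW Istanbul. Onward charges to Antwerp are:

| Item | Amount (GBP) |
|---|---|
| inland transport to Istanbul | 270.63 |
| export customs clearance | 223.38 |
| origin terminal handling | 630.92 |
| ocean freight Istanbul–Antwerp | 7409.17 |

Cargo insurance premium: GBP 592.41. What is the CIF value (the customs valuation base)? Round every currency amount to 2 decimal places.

CIF = EXW price + pre-shipment costs + freight + insurance
CIF = 39902.40 + 270.63 + 223.38 + 630.92 + 7409.17 + 592.41 = 49028.91

CIF value: GBP 49028.91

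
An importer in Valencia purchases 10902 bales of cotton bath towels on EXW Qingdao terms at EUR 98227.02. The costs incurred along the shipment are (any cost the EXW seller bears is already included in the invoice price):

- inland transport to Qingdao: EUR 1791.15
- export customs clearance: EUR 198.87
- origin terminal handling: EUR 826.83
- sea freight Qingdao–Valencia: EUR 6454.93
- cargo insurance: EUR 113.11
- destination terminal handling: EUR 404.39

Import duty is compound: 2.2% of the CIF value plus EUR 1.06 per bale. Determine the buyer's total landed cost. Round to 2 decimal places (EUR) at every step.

EXW: the seller makes goods available at their premises; the buyer bears all onward costs.
CIF value = EXW price + inland to port + export clearance + origin terminal + freight + insurance = 98227.02 + 1791.15 + 198.87 + 826.83 + 6454.93 + 113.11 = 107611.91
Ad valorem component: 107611.91 × 2.2% = 2367.46
Specific component: 10902 × 1.06 = 11556.12
Import duty = 2367.46 + 11556.12 = 13923.58
Buyer bears: inland to port 1791.15 + export clearance 198.87 + origin terminal 826.83 + freight 6454.93 + insurance 113.11 + destination terminal 404.39 + duty 13923.58 = 23712.86
Landed cost = invoice 98227.02 + 23712.86 = 121939.88

Total landed cost: EUR 121939.88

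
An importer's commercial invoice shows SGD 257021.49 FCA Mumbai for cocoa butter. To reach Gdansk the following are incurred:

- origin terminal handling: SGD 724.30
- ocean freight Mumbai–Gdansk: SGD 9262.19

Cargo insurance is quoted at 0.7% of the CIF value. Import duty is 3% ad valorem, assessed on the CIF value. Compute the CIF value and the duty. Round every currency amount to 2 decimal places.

CIF value: SGD 268890.21; import duty: SGD 8066.71

Let C be the CIF value. C = FCA price + pre-shipment costs + freight + 0.7% × C
C − 0.7% × C = 257021.49 + 724.30 + 9262.19
0.993 × C = 267007.98
C = 267007.98 / 0.993 = 268890.21
Insurance premium = 0.7% × 268890.21 = 1882.23
Import duty = 268890.21 × 3% = 8066.71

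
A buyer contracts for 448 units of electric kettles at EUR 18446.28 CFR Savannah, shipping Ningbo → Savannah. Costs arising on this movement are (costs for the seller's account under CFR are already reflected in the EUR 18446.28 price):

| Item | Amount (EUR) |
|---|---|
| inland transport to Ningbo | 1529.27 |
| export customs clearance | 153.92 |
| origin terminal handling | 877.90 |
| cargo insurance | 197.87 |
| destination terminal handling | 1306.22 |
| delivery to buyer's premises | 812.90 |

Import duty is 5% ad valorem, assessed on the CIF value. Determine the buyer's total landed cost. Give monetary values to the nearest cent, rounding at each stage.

CFR: the seller pays costs through ocean freight to the destination port, but not insurance.
Already in the invoice (seller's account under CFR): inland to port, export clearance, origin terminal — exclude.
CIF value = CFR price + insurance = 18446.28 + 197.87 = 18644.15
Import duty = 18644.15 × 5% = 932.21
Buyer bears: insurance 197.87 + destination terminal 1306.22 + delivery 812.90 + duty 932.21 = 3249.20
Landed cost = invoice 18446.28 + 3249.20 = 21695.48

Total landed cost: EUR 21695.48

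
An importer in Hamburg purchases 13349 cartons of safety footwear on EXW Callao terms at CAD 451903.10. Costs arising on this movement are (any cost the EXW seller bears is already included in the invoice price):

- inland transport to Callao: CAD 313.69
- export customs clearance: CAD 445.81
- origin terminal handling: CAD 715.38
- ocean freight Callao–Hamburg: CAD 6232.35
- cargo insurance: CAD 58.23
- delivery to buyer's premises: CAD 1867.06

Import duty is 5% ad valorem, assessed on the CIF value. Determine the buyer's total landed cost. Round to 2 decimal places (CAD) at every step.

EXW: the seller makes goods available at their premises; the buyer bears all onward costs.
CIF value = EXW price + inland to port + export clearance + origin terminal + freight + insurance = 451903.10 + 313.69 + 445.81 + 715.38 + 6232.35 + 58.23 = 459668.56
Import duty = 459668.56 × 5% = 22983.43
Buyer bears: inland to port 313.69 + export clearance 445.81 + origin terminal 715.38 + freight 6232.35 + insurance 58.23 + delivery 1867.06 + duty 22983.43 = 32615.95
Landed cost = invoice 451903.10 + 32615.95 = 484519.05

Total landed cost: CAD 484519.05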